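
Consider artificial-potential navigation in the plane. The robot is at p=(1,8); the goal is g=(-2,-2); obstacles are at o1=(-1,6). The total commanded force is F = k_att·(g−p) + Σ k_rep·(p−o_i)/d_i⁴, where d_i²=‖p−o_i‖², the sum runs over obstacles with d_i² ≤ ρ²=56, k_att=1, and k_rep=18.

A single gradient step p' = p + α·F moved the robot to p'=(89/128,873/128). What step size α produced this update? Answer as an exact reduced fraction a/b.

α = 1/8

F_att = 1·(g−p) = 1·(-3,-10) = (-3.0000,-10.0000)
o1: d²=8 ≤ ρ²=56; F_rep = 18·(2,2)/8² = (0.5625,0.5625)
F = F_att + ΣF_rep = (-2.4375,-9.4375)
Δp = p'−p = (-0.3047,-1.1797); α = Δx/Fx = (-39/128) / (-39/16) = 1/8
check: Δy/Fy = (-151/128) / (-151/16) = 1/8 ✓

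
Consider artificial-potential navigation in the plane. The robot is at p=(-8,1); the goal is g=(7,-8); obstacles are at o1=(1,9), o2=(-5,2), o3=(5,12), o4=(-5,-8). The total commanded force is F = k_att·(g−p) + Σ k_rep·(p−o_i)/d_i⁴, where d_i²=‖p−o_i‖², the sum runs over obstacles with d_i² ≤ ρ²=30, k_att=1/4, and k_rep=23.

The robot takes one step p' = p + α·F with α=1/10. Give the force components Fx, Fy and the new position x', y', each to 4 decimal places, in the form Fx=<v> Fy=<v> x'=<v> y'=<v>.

F_att = 1/4·(g−p) = 1/4·(15,-9) = (3.7500,-2.2500)
o1: d²=145 > ρ²=30 → inactive
o2: d²=10 ≤ ρ²=30; F_rep = 23·(-3,-1)/10² = (-0.6900,-0.2300)
o3: d²=290 > ρ²=30 → inactive
o4: d²=90 > ρ²=30 → inactive
F = F_att + ΣF_rep = (3.0600,-2.4800)
p' = p + 1/10·F = (-7.6940,0.7520)

Fx=3.0600 Fy=-2.4800 x'=-7.6940 y'=0.7520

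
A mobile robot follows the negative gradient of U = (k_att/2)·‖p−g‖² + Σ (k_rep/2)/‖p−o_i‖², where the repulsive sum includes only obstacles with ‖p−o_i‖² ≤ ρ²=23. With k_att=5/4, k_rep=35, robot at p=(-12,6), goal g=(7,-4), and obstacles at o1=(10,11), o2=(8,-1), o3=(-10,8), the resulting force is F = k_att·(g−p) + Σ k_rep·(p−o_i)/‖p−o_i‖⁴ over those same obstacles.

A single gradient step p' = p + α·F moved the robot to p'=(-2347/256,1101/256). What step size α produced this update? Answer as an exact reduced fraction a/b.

α = 1/8

F_att = 5/4·(g−p) = 5/4·(19,-10) = (23.7500,-12.5000)
o1: d²=509 > ρ²=23 → inactive
o2: d²=449 > ρ²=23 → inactive
o3: d²=8 ≤ ρ²=23; F_rep = 35·(-2,-2)/8² = (-1.0938,-1.0938)
F = F_att + ΣF_rep = (22.6562,-13.5938)
Δp = p'−p = (2.8320,-1.6992); α = Δx/Fx = (725/256) / (725/32) = 1/8
check: Δy/Fy = (-435/256) / (-435/32) = 1/8 ✓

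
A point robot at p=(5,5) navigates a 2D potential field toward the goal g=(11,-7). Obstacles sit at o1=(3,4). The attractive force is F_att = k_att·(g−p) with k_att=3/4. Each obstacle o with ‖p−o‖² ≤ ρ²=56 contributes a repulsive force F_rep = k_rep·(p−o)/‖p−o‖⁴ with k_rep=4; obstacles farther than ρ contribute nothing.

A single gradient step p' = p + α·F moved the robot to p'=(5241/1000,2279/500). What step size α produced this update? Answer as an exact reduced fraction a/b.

F_att = 3/4·(g−p) = 3/4·(6,-12) = (4.5000,-9.0000)
o1: d²=5 ≤ ρ²=56; F_rep = 4·(2,1)/5² = (0.3200,0.1600)
F = F_att + ΣF_rep = (4.8200,-8.8400)
Δp = p'−p = (0.2410,-0.4420); α = Δx/Fx = (241/1000) / (241/50) = 1/20
check: Δy/Fy = (-221/500) / (-221/25) = 1/20 ✓

α = 1/20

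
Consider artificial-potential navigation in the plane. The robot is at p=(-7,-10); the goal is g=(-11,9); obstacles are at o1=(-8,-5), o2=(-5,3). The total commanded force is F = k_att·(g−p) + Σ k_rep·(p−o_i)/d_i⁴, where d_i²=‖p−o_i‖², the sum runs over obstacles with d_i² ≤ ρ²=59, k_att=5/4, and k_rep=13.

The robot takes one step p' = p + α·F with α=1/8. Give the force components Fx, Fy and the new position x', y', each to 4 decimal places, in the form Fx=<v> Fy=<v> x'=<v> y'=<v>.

Fx=-4.9808 Fy=23.6538 x'=-7.6226 y'=-7.0433

F_att = 5/4·(g−p) = 5/4·(-4,19) = (-5.0000,23.7500)
o1: d²=26 ≤ ρ²=59; F_rep = 13·(1,-5)/26² = (0.0192,-0.0962)
o2: d²=173 > ρ²=59 → inactive
F = F_att + ΣF_rep = (-4.9808,23.6538)
p' = p + 1/8·F = (-7.6226,-7.0433)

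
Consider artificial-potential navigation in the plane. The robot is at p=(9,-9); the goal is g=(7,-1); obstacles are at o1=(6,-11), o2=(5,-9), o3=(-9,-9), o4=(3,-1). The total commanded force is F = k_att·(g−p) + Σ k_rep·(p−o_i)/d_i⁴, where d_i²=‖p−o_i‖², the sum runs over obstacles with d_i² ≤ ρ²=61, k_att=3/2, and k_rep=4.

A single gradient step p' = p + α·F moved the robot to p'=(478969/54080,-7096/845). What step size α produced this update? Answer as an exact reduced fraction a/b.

F_att = 3/2·(g−p) = 3/2·(-2,8) = (-3.0000,12.0000)
o1: d²=13 ≤ ρ²=61; F_rep = 4·(3,2)/13² = (0.0710,0.0473)
o2: d²=16 ≤ ρ²=61; F_rep = 4·(4,0)/16² = (0.0625,0.0000)
o3: d²=324 > ρ²=61 → inactive
o4: d²=100 > ρ²=61 → inactive
F = F_att + ΣF_rep = (-2.8665,12.0473)
Δp = p'−p = (-0.1433,0.6024); α = Δx/Fx = (-7751/54080) / (-7751/2704) = 1/20
check: Δy/Fy = (509/845) / (2036/169) = 1/20 ✓

α = 1/20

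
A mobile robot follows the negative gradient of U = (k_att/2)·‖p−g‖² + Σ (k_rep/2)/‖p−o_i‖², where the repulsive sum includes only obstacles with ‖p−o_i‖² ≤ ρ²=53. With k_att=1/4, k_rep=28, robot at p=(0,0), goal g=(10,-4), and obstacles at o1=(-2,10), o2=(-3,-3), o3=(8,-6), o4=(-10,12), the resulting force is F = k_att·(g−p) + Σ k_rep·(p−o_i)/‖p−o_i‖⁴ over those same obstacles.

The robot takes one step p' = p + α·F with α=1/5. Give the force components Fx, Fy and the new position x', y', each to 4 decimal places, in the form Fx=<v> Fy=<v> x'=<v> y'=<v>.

Fx=2.7593 Fy=-0.7407 x'=0.5519 y'=-0.1481

F_att = 1/4·(g−p) = 1/4·(10,-4) = (2.5000,-1.0000)
o1: d²=104 > ρ²=53 → inactive
o2: d²=18 ≤ ρ²=53; F_rep = 28·(3,3)/18² = (0.2593,0.2593)
o3: d²=100 > ρ²=53 → inactive
o4: d²=244 > ρ²=53 → inactive
F = F_att + ΣF_rep = (2.7593,-0.7407)
p' = p + 1/5·F = (0.5519,-0.1481)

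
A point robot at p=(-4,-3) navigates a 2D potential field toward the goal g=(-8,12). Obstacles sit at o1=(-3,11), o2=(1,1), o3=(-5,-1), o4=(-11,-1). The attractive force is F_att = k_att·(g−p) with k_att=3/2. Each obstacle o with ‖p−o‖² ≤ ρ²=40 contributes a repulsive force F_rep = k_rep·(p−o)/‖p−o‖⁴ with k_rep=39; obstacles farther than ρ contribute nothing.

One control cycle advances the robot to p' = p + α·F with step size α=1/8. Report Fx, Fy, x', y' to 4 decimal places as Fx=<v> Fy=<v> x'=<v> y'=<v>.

Fx=-4.4400 Fy=19.3800 x'=-4.5550 y'=-0.5775

F_att = 3/2·(g−p) = 3/2·(-4,15) = (-6.0000,22.5000)
o1: d²=197 > ρ²=40 → inactive
o2: d²=41 > ρ²=40 → inactive
o3: d²=5 ≤ ρ²=40; F_rep = 39·(1,-2)/5² = (1.5600,-3.1200)
o4: d²=53 > ρ²=40 → inactive
F = F_att + ΣF_rep = (-4.4400,19.3800)
p' = p + 1/8·F = (-4.5550,-0.5775)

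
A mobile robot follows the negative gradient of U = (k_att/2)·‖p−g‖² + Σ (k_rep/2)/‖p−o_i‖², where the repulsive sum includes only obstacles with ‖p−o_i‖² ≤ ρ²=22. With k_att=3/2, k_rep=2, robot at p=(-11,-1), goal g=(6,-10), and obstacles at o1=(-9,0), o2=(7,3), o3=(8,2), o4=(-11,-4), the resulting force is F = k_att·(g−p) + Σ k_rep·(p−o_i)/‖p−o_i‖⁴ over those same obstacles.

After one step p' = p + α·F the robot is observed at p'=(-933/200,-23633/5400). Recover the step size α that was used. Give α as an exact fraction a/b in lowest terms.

α = 1/4

F_att = 3/2·(g−p) = 3/2·(17,-9) = (25.5000,-13.5000)
o1: d²=5 ≤ ρ²=22; F_rep = 2·(-2,-1)/5² = (-0.1600,-0.0800)
o2: d²=340 > ρ²=22 → inactive
o3: d²=370 > ρ²=22 → inactive
o4: d²=9 ≤ ρ²=22; F_rep = 2·(0,3)/9² = (0.0000,0.0741)
F = F_att + ΣF_rep = (25.3400,-13.5059)
Δp = p'−p = (6.3350,-3.3765); α = Δx/Fx = (1267/200) / (1267/50) = 1/4
check: Δy/Fy = (-18233/5400) / (-18233/1350) = 1/4 ✓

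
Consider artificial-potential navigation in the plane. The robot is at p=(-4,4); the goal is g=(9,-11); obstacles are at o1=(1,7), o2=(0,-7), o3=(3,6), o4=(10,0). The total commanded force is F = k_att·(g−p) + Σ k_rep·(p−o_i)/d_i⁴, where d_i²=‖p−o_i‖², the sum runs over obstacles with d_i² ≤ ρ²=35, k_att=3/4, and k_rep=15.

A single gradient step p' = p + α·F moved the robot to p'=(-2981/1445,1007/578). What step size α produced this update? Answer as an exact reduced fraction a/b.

α = 1/5

F_att = 3/4·(g−p) = 3/4·(13,-15) = (9.7500,-11.2500)
o1: d²=34 ≤ ρ²=35; F_rep = 15·(-5,-3)/34² = (-0.0649,-0.0389)
o2: d²=137 > ρ²=35 → inactive
o3: d²=53 > ρ²=35 → inactive
o4: d²=212 > ρ²=35 → inactive
F = F_att + ΣF_rep = (9.6851,-11.2889)
Δp = p'−p = (1.9370,-2.2578); α = Δx/Fx = (2799/1445) / (2799/289) = 1/5
check: Δy/Fy = (-1305/578) / (-6525/578) = 1/5 ✓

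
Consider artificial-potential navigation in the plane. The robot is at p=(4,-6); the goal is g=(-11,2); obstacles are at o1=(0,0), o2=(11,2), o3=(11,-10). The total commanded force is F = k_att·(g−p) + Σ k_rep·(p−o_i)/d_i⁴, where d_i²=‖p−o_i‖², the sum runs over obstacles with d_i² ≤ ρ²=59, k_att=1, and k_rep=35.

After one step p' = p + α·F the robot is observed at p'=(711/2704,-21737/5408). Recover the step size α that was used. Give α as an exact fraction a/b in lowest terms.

F_att = 1·(g−p) = 1·(-15,8) = (-15.0000,8.0000)
o1: d²=52 ≤ ρ²=59; F_rep = 35·(4,-6)/52² = (0.0518,-0.0777)
o2: d²=113 > ρ²=59 → inactive
o3: d²=65 > ρ²=59 → inactive
F = F_att + ΣF_rep = (-14.9482,7.9223)
Δp = p'−p = (-3.7371,1.9806); α = Δx/Fx = (-10105/2704) / (-10105/676) = 1/4
check: Δy/Fy = (10711/5408) / (10711/1352) = 1/4 ✓

α = 1/4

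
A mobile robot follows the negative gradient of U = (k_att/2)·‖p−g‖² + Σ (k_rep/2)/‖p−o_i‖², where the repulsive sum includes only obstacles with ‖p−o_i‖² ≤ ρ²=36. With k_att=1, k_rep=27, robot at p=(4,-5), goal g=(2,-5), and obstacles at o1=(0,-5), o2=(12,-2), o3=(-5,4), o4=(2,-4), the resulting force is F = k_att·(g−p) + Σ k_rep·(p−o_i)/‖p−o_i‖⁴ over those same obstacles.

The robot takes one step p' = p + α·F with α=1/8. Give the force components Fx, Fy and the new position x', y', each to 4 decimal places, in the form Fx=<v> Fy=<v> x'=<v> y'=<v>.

Fx=0.5819 Fy=-1.0800 x'=4.0727 y'=-5.1350

F_att = 1·(g−p) = 1·(-2,0) = (-2.0000,0.0000)
o1: d²=16 ≤ ρ²=36; F_rep = 27·(4,0)/16² = (0.4219,0.0000)
o2: d²=73 > ρ²=36 → inactive
o3: d²=162 > ρ²=36 → inactive
o4: d²=5 ≤ ρ²=36; F_rep = 27·(2,-1)/5² = (2.1600,-1.0800)
F = F_att + ΣF_rep = (0.5819,-1.0800)
p' = p + 1/8·F = (4.0727,-5.1350)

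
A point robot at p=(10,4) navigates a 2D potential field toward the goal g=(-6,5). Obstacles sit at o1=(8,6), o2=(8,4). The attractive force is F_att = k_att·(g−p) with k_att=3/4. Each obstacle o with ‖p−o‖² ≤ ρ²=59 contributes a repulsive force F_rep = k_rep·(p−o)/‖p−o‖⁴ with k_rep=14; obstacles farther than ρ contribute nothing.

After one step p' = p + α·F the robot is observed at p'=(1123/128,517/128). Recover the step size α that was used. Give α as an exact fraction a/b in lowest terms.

F_att = 3/4·(g−p) = 3/4·(-16,1) = (-12.0000,0.7500)
o1: d²=8 ≤ ρ²=59; F_rep = 14·(2,-2)/8² = (0.4375,-0.4375)
o2: d²=4 ≤ ρ²=59; F_rep = 14·(2,0)/4² = (1.7500,0.0000)
F = F_att + ΣF_rep = (-9.8125,0.3125)
Δp = p'−p = (-1.2266,0.0391); α = Δx/Fx = (-157/128) / (-157/16) = 1/8
check: Δy/Fy = (5/128) / (5/16) = 1/8 ✓

α = 1/8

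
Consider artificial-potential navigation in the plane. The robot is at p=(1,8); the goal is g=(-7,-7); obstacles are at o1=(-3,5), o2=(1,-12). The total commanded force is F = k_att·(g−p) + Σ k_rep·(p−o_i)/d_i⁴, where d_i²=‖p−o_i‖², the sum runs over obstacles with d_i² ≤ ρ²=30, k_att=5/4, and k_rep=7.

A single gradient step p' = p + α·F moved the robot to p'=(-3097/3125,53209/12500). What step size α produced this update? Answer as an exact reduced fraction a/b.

α = 1/5

F_att = 5/4·(g−p) = 5/4·(-8,-15) = (-10.0000,-18.7500)
o1: d²=25 ≤ ρ²=30; F_rep = 7·(4,3)/25² = (0.0448,0.0336)
o2: d²=400 > ρ²=30 → inactive
F = F_att + ΣF_rep = (-9.9552,-18.7164)
Δp = p'−p = (-1.9910,-3.7433); α = Δx/Fx = (-6222/3125) / (-6222/625) = 1/5
check: Δy/Fy = (-46791/12500) / (-46791/2500) = 1/5 ✓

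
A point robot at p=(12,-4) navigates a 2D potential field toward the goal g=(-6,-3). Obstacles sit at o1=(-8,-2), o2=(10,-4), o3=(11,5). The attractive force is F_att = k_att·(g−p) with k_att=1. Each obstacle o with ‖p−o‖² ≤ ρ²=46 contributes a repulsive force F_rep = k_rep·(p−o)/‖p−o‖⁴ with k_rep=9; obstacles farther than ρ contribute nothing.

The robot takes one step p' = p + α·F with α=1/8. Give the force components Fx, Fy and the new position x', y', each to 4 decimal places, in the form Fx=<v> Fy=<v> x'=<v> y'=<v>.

Fx=-16.8750 Fy=1.0000 x'=9.8906 y'=-3.8750

F_att = 1·(g−p) = 1·(-18,1) = (-18.0000,1.0000)
o1: d²=404 > ρ²=46 → inactive
o2: d²=4 ≤ ρ²=46; F_rep = 9·(2,0)/4² = (1.1250,0.0000)
o3: d²=82 > ρ²=46 → inactive
F = F_att + ΣF_rep = (-16.8750,1.0000)
p' = p + 1/8·F = (9.8906,-3.8750)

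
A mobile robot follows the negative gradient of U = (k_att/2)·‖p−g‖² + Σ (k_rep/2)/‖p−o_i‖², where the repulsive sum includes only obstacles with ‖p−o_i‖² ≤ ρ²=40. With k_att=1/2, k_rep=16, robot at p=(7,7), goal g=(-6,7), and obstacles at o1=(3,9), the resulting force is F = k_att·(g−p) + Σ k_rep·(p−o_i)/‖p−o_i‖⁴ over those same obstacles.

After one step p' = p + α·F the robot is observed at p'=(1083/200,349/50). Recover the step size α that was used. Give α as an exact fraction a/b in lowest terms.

F_att = 1/2·(g−p) = 1/2·(-13,0) = (-6.5000,0.0000)
o1: d²=20 ≤ ρ²=40; F_rep = 16·(4,-2)/20² = (0.1600,-0.0800)
F = F_att + ΣF_rep = (-6.3400,-0.0800)
Δp = p'−p = (-1.5850,-0.0200); α = Δx/Fx = (-317/200) / (-317/50) = 1/4
check: Δy/Fy = (-1/50) / (-2/25) = 1/4 ✓

α = 1/4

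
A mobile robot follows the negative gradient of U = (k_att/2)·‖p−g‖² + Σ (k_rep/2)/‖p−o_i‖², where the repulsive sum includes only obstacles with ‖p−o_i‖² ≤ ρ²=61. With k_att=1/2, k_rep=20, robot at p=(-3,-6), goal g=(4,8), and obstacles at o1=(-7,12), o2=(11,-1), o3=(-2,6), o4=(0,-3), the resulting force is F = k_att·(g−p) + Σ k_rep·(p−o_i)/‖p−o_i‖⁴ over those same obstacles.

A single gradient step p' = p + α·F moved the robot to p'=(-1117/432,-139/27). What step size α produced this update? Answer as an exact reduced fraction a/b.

F_att = 1/2·(g−p) = 1/2·(7,14) = (3.5000,7.0000)
o1: d²=340 > ρ²=61 → inactive
o2: d²=221 > ρ²=61 → inactive
o3: d²=145 > ρ²=61 → inactive
o4: d²=18 ≤ ρ²=61; F_rep = 20·(-3,-3)/18² = (-0.1852,-0.1852)
F = F_att + ΣF_rep = (3.3148,6.8148)
Δp = p'−p = (0.4144,0.8519); α = Δx/Fx = (179/432) / (179/54) = 1/8
check: Δy/Fy = (23/27) / (184/27) = 1/8 ✓

α = 1/8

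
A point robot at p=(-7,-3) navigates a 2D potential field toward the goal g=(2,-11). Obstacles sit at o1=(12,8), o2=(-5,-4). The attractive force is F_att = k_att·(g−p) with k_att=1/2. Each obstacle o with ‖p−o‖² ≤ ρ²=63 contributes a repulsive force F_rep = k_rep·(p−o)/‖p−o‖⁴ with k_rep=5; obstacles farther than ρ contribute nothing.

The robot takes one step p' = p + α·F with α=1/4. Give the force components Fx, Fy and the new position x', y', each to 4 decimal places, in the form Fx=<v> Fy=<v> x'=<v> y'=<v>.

F_att = 1/2·(g−p) = 1/2·(9,-8) = (4.5000,-4.0000)
o1: d²=482 > ρ²=63 → inactive
o2: d²=5 ≤ ρ²=63; F_rep = 5·(-2,1)/5² = (-0.4000,0.2000)
F = F_att + ΣF_rep = (4.1000,-3.8000)
p' = p + 1/4·F = (-5.9750,-3.9500)

Fx=4.1000 Fy=-3.8000 x'=-5.9750 y'=-3.9500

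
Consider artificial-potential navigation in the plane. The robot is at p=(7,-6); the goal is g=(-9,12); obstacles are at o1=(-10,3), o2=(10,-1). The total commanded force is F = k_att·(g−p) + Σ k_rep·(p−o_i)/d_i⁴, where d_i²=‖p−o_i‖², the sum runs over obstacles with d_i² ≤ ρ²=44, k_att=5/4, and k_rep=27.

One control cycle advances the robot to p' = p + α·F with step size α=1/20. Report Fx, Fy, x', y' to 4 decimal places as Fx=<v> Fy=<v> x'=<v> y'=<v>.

Fx=-20.0701 Fy=22.3832 x'=5.9965 y'=-4.8808

F_att = 5/4·(g−p) = 5/4·(-16,18) = (-20.0000,22.5000)
o1: d²=370 > ρ²=44 → inactive
o2: d²=34 ≤ ρ²=44; F_rep = 27·(-3,-5)/34² = (-0.0701,-0.1168)
F = F_att + ΣF_rep = (-20.0701,22.3832)
p' = p + 1/20·F = (5.9965,-4.8808)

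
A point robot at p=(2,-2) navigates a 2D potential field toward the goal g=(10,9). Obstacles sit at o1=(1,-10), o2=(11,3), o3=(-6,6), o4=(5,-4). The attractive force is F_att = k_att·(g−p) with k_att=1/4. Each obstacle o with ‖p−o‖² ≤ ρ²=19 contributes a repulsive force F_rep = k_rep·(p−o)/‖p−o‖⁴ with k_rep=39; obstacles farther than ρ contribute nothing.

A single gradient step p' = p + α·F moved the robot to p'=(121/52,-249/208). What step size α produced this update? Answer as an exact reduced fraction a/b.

F_att = 1/4·(g−p) = 1/4·(8,11) = (2.0000,2.7500)
o1: d²=65 > ρ²=19 → inactive
o2: d²=106 > ρ²=19 → inactive
o3: d²=128 > ρ²=19 → inactive
o4: d²=13 ≤ ρ²=19; F_rep = 39·(-3,2)/13² = (-0.6923,0.4615)
F = F_att + ΣF_rep = (1.3077,3.2115)
Δp = p'−p = (0.3269,0.8029); α = Δx/Fx = (17/52) / (17/13) = 1/4
check: Δy/Fy = (167/208) / (167/52) = 1/4 ✓

α = 1/4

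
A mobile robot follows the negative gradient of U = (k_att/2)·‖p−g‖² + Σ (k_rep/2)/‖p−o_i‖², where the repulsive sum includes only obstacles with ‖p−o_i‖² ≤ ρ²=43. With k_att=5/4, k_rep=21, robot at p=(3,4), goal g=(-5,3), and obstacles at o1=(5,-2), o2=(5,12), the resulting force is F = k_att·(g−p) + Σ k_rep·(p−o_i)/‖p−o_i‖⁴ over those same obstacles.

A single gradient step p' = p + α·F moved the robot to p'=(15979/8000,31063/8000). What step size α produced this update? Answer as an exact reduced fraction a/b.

F_att = 5/4·(g−p) = 5/4·(-8,-1) = (-10.0000,-1.2500)
o1: d²=40 ≤ ρ²=43; F_rep = 21·(-2,6)/40² = (-0.0262,0.0788)
o2: d²=68 > ρ²=43 → inactive
F = F_att + ΣF_rep = (-10.0262,-1.1712)
Δp = p'−p = (-1.0026,-0.1171); α = Δx/Fx = (-8021/8000) / (-8021/800) = 1/10
check: Δy/Fy = (-937/8000) / (-937/800) = 1/10 ✓

α = 1/10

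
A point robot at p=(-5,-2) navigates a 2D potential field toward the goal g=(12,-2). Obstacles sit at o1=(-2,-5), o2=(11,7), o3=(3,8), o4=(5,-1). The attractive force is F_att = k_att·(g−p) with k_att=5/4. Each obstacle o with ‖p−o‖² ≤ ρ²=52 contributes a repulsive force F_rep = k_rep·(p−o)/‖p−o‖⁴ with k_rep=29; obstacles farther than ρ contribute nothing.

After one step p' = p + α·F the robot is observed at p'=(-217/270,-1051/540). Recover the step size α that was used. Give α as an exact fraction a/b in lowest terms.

F_att = 5/4·(g−p) = 5/4·(17,0) = (21.2500,0.0000)
o1: d²=18 ≤ ρ²=52; F_rep = 29·(-3,3)/18² = (-0.2685,0.2685)
o2: d²=337 > ρ²=52 → inactive
o3: d²=164 > ρ²=52 → inactive
o4: d²=101 > ρ²=52 → inactive
F = F_att + ΣF_rep = (20.9815,0.2685)
Δp = p'−p = (4.1963,0.0537); α = Δx/Fx = (1133/270) / (1133/54) = 1/5
check: Δy/Fy = (29/540) / (29/108) = 1/5 ✓

α = 1/5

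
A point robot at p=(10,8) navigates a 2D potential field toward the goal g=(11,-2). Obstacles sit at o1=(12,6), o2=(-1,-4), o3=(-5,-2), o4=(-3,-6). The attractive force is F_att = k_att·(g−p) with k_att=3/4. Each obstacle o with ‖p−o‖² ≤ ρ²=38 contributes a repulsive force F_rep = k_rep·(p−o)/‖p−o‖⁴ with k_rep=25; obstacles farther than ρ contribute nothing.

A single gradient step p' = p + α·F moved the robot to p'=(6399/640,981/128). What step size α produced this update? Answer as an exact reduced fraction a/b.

α = 1/20

F_att = 3/4·(g−p) = 3/4·(1,-10) = (0.7500,-7.5000)
o1: d²=8 ≤ ρ²=38; F_rep = 25·(-2,2)/8² = (-0.7812,0.7812)
o2: d²=265 > ρ²=38 → inactive
o3: d²=325 > ρ²=38 → inactive
o4: d²=365 > ρ²=38 → inactive
F = F_att + ΣF_rep = (-0.0312,-6.7188)
Δp = p'−p = (-0.0016,-0.3359); α = Δx/Fx = (-1/640) / (-1/32) = 1/20
check: Δy/Fy = (-43/128) / (-215/32) = 1/20 ✓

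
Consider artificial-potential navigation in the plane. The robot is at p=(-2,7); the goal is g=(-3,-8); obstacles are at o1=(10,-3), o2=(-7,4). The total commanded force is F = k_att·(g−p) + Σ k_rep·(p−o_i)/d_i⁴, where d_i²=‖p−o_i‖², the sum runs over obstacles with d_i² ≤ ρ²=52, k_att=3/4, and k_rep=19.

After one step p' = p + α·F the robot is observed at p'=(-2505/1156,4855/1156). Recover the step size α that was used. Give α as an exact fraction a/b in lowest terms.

α = 1/4

F_att = 3/4·(g−p) = 3/4·(-1,-15) = (-0.7500,-11.2500)
o1: d²=244 > ρ²=52 → inactive
o2: d²=34 ≤ ρ²=52; F_rep = 19·(5,3)/34² = (0.0822,0.0493)
F = F_att + ΣF_rep = (-0.6678,-11.2007)
Δp = p'−p = (-0.1670,-2.8002); α = Δx/Fx = (-193/1156) / (-193/289) = 1/4
check: Δy/Fy = (-3237/1156) / (-3237/289) = 1/4 ✓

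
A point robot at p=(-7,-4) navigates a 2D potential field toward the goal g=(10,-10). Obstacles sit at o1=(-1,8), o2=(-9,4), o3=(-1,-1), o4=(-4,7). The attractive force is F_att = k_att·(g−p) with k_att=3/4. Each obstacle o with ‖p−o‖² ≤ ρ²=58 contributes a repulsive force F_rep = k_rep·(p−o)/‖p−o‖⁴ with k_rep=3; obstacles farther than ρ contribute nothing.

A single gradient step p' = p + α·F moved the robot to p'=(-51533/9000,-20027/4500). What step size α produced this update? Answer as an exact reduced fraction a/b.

α = 1/10

F_att = 3/4·(g−p) = 3/4·(17,-6) = (12.7500,-4.5000)
o1: d²=180 > ρ²=58 → inactive
o2: d²=68 > ρ²=58 → inactive
o3: d²=45 ≤ ρ²=58; F_rep = 3·(-6,-3)/45² = (-0.0089,-0.0044)
o4: d²=130 > ρ²=58 → inactive
F = F_att + ΣF_rep = (12.7411,-4.5044)
Δp = p'−p = (1.2741,-0.4504); α = Δx/Fx = (11467/9000) / (11467/900) = 1/10
check: Δy/Fy = (-2027/4500) / (-2027/450) = 1/10 ✓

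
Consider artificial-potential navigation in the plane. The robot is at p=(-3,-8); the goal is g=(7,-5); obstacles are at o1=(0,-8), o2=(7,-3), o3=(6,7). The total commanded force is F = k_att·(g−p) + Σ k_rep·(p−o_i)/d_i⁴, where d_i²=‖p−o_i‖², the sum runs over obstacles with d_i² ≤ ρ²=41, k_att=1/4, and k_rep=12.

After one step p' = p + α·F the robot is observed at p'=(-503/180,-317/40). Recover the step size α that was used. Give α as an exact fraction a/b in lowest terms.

α = 1/10

F_att = 1/4·(g−p) = 1/4·(10,3) = (2.5000,0.7500)
o1: d²=9 ≤ ρ²=41; F_rep = 12·(-3,0)/9² = (-0.4444,0.0000)
o2: d²=125 > ρ²=41 → inactive
o3: d²=306 > ρ²=41 → inactive
F = F_att + ΣF_rep = (2.0556,0.7500)
Δp = p'−p = (0.2056,0.0750); α = Δx/Fx = (37/180) / (37/18) = 1/10
check: Δy/Fy = (3/40) / (3/4) = 1/10 ✓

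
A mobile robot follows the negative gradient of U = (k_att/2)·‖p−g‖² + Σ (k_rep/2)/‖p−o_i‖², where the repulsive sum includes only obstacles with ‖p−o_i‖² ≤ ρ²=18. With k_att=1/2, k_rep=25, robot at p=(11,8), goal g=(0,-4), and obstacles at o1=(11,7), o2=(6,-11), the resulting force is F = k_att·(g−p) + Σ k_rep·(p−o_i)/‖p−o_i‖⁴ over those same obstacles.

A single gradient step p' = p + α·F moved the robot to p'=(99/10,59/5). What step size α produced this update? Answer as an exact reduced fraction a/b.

F_att = 1/2·(g−p) = 1/2·(-11,-12) = (-5.5000,-6.0000)
o1: d²=1 ≤ ρ²=18; F_rep = 25·(0,1)/1² = (0.0000,25.0000)
o2: d²=386 > ρ²=18 → inactive
F = F_att + ΣF_rep = (-5.5000,19.0000)
Δp = p'−p = (-1.1000,3.8000); α = Δx/Fx = (-11/10) / (-11/2) = 1/5
check: Δy/Fy = (19/5) / (19) = 1/5 ✓

α = 1/5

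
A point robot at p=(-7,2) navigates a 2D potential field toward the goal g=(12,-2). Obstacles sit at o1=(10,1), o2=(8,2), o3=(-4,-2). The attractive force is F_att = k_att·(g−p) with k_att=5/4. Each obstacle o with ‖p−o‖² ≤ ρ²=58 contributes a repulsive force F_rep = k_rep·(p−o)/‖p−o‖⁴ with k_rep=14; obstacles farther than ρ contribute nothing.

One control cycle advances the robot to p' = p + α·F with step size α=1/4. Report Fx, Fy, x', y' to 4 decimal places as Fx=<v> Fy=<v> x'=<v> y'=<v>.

Fx=23.6828 Fy=-4.9104 x'=-1.0793 y'=0.7724

F_att = 5/4·(g−p) = 5/4·(19,-4) = (23.7500,-5.0000)
o1: d²=290 > ρ²=58 → inactive
o2: d²=225 > ρ²=58 → inactive
o3: d²=25 ≤ ρ²=58; F_rep = 14·(-3,4)/25² = (-0.0672,0.0896)
F = F_att + ΣF_rep = (23.6828,-4.9104)
p' = p + 1/4·F = (-1.0793,0.7724)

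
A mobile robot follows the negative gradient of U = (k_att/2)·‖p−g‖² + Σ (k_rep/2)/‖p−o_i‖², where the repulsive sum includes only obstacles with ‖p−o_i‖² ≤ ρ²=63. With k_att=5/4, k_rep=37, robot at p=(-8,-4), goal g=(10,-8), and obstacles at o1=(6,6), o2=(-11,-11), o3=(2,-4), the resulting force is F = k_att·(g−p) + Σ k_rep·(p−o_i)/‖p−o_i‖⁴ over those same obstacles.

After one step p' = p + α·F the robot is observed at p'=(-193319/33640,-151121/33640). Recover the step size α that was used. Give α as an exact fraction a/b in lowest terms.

α = 1/10

F_att = 5/4·(g−p) = 5/4·(18,-4) = (22.5000,-5.0000)
o1: d²=296 > ρ²=63 → inactive
o2: d²=58 ≤ ρ²=63; F_rep = 37·(3,7)/58² = (0.0330,0.0770)
o3: d²=100 > ρ²=63 → inactive
F = F_att + ΣF_rep = (22.5330,-4.9230)
Δp = p'−p = (2.2533,-0.4923); α = Δx/Fx = (75801/33640) / (75801/3364) = 1/10
check: Δy/Fy = (-16561/33640) / (-16561/3364) = 1/10 ✓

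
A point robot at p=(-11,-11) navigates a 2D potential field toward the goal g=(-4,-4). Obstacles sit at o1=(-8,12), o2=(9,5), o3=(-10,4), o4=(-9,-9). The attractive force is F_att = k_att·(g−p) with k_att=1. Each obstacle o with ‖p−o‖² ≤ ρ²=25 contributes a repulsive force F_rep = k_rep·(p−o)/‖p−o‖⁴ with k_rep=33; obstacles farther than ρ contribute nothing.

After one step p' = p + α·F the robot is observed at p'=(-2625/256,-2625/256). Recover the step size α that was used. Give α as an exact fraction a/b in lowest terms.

α = 1/8

F_att = 1·(g−p) = 1·(7,7) = (7.0000,7.0000)
o1: d²=538 > ρ²=25 → inactive
o2: d²=656 > ρ²=25 → inactive
o3: d²=226 > ρ²=25 → inactive
o4: d²=8 ≤ ρ²=25; F_rep = 33·(-2,-2)/8² = (-1.0312,-1.0312)
F = F_att + ΣF_rep = (5.9688,5.9688)
Δp = p'−p = (0.7461,0.7461); α = Δx/Fx = (191/256) / (191/32) = 1/8
check: Δy/Fy = (191/256) / (191/32) = 1/8 ✓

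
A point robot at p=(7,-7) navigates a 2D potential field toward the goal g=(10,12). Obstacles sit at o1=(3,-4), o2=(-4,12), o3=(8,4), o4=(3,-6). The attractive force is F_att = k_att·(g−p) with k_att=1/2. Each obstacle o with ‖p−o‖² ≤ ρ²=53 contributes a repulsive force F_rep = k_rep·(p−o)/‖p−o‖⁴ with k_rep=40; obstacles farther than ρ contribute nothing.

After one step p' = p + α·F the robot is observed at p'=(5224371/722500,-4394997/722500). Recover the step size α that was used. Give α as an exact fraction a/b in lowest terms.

F_att = 1/2·(g−p) = 1/2·(3,19) = (1.5000,9.5000)
o1: d²=25 ≤ ρ²=53; F_rep = 40·(4,-3)/25² = (0.2560,-0.1920)
o2: d²=482 > ρ²=53 → inactive
o3: d²=122 > ρ²=53 → inactive
o4: d²=17 ≤ ρ²=53; F_rep = 40·(4,-1)/17² = (0.5536,-0.1384)
F = F_att + ΣF_rep = (2.3096,9.1696)
Δp = p'−p = (0.2310,0.9170); α = Δx/Fx = (166871/722500) / (166871/72250) = 1/10
check: Δy/Fy = (662503/722500) / (662503/72250) = 1/10 ✓

α = 1/10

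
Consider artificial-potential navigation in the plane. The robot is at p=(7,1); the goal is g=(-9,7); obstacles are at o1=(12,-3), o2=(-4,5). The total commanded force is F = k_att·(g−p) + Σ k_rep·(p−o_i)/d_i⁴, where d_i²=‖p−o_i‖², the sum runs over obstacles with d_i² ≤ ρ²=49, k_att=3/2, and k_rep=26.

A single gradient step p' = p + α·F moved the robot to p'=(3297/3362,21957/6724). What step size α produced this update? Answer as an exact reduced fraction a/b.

α = 1/4

F_att = 3/2·(g−p) = 3/2·(-16,6) = (-24.0000,9.0000)
o1: d²=41 ≤ ρ²=49; F_rep = 26·(-5,4)/41² = (-0.0773,0.0619)
o2: d²=137 > ρ²=49 → inactive
F = F_att + ΣF_rep = (-24.0773,9.0619)
Δp = p'−p = (-6.0193,2.2655); α = Δx/Fx = (-20237/3362) / (-40474/1681) = 1/4
check: Δy/Fy = (15233/6724) / (15233/1681) = 1/4 ✓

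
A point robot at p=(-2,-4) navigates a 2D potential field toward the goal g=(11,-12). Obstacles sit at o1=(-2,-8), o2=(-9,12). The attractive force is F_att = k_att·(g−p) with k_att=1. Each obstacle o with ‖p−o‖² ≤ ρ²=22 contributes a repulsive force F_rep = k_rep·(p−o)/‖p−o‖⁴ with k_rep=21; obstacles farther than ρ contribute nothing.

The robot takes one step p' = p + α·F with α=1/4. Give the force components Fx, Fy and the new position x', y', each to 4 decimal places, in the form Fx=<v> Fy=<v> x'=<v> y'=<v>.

Fx=13.0000 Fy=-7.6719 x'=1.2500 y'=-5.9180

F_att = 1·(g−p) = 1·(13,-8) = (13.0000,-8.0000)
o1: d²=16 ≤ ρ²=22; F_rep = 21·(0,4)/16² = (0.0000,0.3281)
o2: d²=305 > ρ²=22 → inactive
F = F_att + ΣF_rep = (13.0000,-7.6719)
p' = p + 1/4·F = (1.2500,-5.9180)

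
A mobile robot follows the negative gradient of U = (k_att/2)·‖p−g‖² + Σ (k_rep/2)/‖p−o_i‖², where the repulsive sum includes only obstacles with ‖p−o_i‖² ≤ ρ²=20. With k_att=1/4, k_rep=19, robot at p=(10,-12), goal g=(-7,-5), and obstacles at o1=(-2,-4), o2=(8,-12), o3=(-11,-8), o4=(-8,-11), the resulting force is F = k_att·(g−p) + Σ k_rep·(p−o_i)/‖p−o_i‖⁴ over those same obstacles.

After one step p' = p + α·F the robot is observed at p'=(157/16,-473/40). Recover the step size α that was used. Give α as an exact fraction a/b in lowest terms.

α = 1/10

F_att = 1/4·(g−p) = 1/4·(-17,7) = (-4.2500,1.7500)
o1: d²=208 > ρ²=20 → inactive
o2: d²=4 ≤ ρ²=20; F_rep = 19·(2,0)/4² = (2.3750,0.0000)
o3: d²=457 > ρ²=20 → inactive
o4: d²=325 > ρ²=20 → inactive
F = F_att + ΣF_rep = (-1.8750,1.7500)
Δp = p'−p = (-0.1875,0.1750); α = Δx/Fx = (-3/16) / (-15/8) = 1/10
check: Δy/Fy = (7/40) / (7/4) = 1/10 ✓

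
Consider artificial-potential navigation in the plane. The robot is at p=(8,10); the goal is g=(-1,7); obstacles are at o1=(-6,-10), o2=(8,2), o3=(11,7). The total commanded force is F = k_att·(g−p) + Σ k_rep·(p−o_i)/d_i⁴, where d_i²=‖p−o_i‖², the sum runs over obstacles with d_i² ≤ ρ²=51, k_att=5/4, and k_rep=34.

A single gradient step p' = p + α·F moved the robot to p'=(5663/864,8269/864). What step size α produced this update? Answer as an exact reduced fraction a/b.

α = 1/8

F_att = 5/4·(g−p) = 5/4·(-9,-3) = (-11.2500,-3.7500)
o1: d²=596 > ρ²=51 → inactive
o2: d²=64 > ρ²=51 → inactive
o3: d²=18 ≤ ρ²=51; F_rep = 34·(-3,3)/18² = (-0.3148,0.3148)
F = F_att + ΣF_rep = (-11.5648,-3.4352)
Δp = p'−p = (-1.4456,-0.4294); α = Δx/Fx = (-1249/864) / (-1249/108) = 1/8
check: Δy/Fy = (-371/864) / (-371/108) = 1/8 ✓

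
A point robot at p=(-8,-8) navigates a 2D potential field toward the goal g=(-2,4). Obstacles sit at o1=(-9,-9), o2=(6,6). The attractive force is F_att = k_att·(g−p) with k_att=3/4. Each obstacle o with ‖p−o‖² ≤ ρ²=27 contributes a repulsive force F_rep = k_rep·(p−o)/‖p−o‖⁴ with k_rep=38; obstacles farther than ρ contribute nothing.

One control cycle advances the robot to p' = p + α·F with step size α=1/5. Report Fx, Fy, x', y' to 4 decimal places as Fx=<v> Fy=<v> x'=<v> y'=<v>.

F_att = 3/4·(g−p) = 3/4·(6,12) = (4.5000,9.0000)
o1: d²=2 ≤ ρ²=27; F_rep = 38·(1,1)/2² = (9.5000,9.5000)
o2: d²=392 > ρ²=27 → inactive
F = F_att + ΣF_rep = (14.0000,18.5000)
p' = p + 1/5·F = (-5.2000,-4.3000)

Fx=14.0000 Fy=18.5000 x'=-5.2000 y'=-4.3000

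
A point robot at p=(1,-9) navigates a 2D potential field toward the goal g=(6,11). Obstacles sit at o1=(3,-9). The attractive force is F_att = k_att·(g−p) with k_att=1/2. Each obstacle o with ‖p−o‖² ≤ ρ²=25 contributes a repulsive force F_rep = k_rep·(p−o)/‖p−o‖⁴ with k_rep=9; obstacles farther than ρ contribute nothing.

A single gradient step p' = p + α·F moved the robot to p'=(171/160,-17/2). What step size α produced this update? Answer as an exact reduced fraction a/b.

α = 1/20

F_att = 1/2·(g−p) = 1/2·(5,20) = (2.5000,10.0000)
o1: d²=4 ≤ ρ²=25; F_rep = 9·(-2,0)/4² = (-1.1250,0.0000)
F = F_att + ΣF_rep = (1.3750,10.0000)
Δp = p'−p = (0.0688,0.5000); α = Δx/Fx = (11/160) / (11/8) = 1/20
check: Δy/Fy = (1/2) / (10) = 1/20 ✓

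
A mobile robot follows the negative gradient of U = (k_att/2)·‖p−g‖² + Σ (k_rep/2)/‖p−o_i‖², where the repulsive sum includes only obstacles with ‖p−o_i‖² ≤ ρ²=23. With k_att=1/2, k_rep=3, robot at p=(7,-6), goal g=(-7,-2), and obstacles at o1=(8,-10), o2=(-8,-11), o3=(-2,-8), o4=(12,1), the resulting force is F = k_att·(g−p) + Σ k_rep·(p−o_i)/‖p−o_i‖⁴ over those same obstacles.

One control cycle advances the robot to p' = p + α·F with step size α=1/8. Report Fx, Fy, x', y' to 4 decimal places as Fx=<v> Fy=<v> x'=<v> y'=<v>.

F_att = 1/2·(g−p) = 1/2·(-14,4) = (-7.0000,2.0000)
o1: d²=17 ≤ ρ²=23; F_rep = 3·(-1,4)/17² = (-0.0104,0.0415)
o2: d²=250 > ρ²=23 → inactive
o3: d²=85 > ρ²=23 → inactive
o4: d²=74 > ρ²=23 → inactive
F = F_att + ΣF_rep = (-7.0104,2.0415)
p' = p + 1/8·F = (6.1237,-5.7448)

Fx=-7.0104 Fy=2.0415 x'=6.1237 y'=-5.7448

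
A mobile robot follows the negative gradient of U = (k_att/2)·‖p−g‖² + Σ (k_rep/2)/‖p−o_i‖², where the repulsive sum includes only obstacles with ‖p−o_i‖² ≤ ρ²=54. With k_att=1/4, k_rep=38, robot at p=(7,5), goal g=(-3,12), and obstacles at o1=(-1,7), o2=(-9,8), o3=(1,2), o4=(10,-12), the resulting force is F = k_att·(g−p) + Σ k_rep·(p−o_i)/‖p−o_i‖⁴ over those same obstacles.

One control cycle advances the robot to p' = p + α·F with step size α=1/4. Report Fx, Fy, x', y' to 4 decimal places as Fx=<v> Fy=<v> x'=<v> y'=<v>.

F_att = 1/4·(g−p) = 1/4·(-10,7) = (-2.5000,1.7500)
o1: d²=68 > ρ²=54 → inactive
o2: d²=265 > ρ²=54 → inactive
o3: d²=45 ≤ ρ²=54; F_rep = 38·(6,3)/45² = (0.1126,0.0563)
o4: d²=298 > ρ²=54 → inactive
F = F_att + ΣF_rep = (-2.3874,1.8063)
p' = p + 1/4·F = (6.4031,5.4516)

Fx=-2.3874 Fy=1.8063 x'=6.4031 y'=5.4516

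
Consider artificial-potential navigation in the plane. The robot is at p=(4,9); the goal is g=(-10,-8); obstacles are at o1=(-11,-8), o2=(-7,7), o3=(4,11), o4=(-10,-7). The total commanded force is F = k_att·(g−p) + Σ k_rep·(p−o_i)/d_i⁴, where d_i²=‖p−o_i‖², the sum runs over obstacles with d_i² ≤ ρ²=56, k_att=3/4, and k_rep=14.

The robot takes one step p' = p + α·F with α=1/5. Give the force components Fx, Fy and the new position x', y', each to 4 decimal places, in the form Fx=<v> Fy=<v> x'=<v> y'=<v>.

Fx=-10.5000 Fy=-14.5000 x'=1.9000 y'=6.1000

F_att = 3/4·(g−p) = 3/4·(-14,-17) = (-10.5000,-12.7500)
o1: d²=514 > ρ²=56 → inactive
o2: d²=125 > ρ²=56 → inactive
o3: d²=4 ≤ ρ²=56; F_rep = 14·(0,-2)/4² = (0.0000,-1.7500)
o4: d²=452 > ρ²=56 → inactive
F = F_att + ΣF_rep = (-10.5000,-14.5000)
p' = p + 1/5·F = (1.9000,6.1000)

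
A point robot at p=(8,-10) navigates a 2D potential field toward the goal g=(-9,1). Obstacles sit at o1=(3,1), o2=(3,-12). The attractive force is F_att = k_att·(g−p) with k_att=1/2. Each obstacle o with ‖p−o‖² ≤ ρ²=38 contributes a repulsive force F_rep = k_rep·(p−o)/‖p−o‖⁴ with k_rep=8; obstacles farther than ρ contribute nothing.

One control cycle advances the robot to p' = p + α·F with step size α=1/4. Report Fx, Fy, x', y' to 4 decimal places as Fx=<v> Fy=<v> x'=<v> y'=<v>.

Fx=-8.4524 Fy=5.5190 x'=5.8869 y'=-8.6202

F_att = 1/2·(g−p) = 1/2·(-17,11) = (-8.5000,5.5000)
o1: d²=146 > ρ²=38 → inactive
o2: d²=29 ≤ ρ²=38; F_rep = 8·(5,2)/29² = (0.0476,0.0190)
F = F_att + ΣF_rep = (-8.4524,5.5190)
p' = p + 1/4·F = (5.8869,-8.6202)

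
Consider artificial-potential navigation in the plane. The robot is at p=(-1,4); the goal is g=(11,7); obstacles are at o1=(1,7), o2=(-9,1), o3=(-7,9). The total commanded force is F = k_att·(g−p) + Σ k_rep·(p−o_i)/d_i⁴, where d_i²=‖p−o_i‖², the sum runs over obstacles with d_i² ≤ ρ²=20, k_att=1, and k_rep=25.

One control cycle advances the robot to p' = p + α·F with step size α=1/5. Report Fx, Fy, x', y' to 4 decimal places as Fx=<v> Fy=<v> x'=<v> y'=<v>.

Fx=11.7041 Fy=2.5562 x'=1.3408 y'=4.5112

F_att = 1·(g−p) = 1·(12,3) = (12.0000,3.0000)
o1: d²=13 ≤ ρ²=20; F_rep = 25·(-2,-3)/13² = (-0.2959,-0.4438)
o2: d²=73 > ρ²=20 → inactive
o3: d²=61 > ρ²=20 → inactive
F = F_att + ΣF_rep = (11.7041,2.5562)
p' = p + 1/5·F = (1.3408,4.5112)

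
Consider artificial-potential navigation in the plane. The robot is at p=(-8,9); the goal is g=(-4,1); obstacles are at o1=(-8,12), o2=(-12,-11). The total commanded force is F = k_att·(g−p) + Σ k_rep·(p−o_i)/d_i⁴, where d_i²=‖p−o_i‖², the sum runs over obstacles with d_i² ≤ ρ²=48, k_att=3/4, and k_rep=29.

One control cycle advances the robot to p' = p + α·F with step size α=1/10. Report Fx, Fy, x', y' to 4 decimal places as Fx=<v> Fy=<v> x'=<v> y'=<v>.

F_att = 3/4·(g−p) = 3/4·(4,-8) = (3.0000,-6.0000)
o1: d²=9 ≤ ρ²=48; F_rep = 29·(0,-3)/9² = (0.0000,-1.0741)
o2: d²=416 > ρ²=48 → inactive
F = F_att + ΣF_rep = (3.0000,-7.0741)
p' = p + 1/10·F = (-7.7000,8.2926)

Fx=3.0000 Fy=-7.0741 x'=-7.7000 y'=8.2926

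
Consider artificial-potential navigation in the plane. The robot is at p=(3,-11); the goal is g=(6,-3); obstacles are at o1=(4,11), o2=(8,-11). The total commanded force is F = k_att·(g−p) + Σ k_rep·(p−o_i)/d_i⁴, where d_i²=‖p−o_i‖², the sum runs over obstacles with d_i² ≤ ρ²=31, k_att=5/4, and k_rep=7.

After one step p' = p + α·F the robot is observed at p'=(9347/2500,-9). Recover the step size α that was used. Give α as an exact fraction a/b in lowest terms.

F_att = 5/4·(g−p) = 5/4·(3,8) = (3.7500,10.0000)
o1: d²=485 > ρ²=31 → inactive
o2: d²=25 ≤ ρ²=31; F_rep = 7·(-5,0)/25² = (-0.0560,0.0000)
F = F_att + ΣF_rep = (3.6940,10.0000)
Δp = p'−p = (0.7388,2.0000); α = Δx/Fx = (1847/2500) / (1847/500) = 1/5
check: Δy/Fy = (2) / (10) = 1/5 ✓

α = 1/5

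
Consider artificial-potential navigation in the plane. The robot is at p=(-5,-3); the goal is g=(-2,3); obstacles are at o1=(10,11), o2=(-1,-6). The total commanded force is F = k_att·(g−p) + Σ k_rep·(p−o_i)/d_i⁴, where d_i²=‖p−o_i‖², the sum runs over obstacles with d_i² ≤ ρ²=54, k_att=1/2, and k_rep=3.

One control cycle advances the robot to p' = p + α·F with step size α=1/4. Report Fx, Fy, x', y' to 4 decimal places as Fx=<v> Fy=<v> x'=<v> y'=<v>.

F_att = 1/2·(g−p) = 1/2·(3,6) = (1.5000,3.0000)
o1: d²=421 > ρ²=54 → inactive
o2: d²=25 ≤ ρ²=54; F_rep = 3·(-4,3)/25² = (-0.0192,0.0144)
F = F_att + ΣF_rep = (1.4808,3.0144)
p' = p + 1/4·F = (-4.6298,-2.2464)

Fx=1.4808 Fy=3.0144 x'=-4.6298 y'=-2.2464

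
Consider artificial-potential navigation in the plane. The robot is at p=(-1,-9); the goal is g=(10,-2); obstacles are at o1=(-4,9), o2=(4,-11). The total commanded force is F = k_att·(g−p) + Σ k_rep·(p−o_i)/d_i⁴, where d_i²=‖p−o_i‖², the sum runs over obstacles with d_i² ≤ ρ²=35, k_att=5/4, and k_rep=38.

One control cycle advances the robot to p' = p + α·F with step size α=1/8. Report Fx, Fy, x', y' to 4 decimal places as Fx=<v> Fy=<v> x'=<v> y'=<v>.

Fx=13.5241 Fy=8.8404 x'=0.6905 y'=-7.8950

F_att = 5/4·(g−p) = 5/4·(11,7) = (13.7500,8.7500)
o1: d²=333 > ρ²=35 → inactive
o2: d²=29 ≤ ρ²=35; F_rep = 38·(-5,2)/29² = (-0.2259,0.0904)
F = F_att + ΣF_rep = (13.5241,8.8404)
p' = p + 1/8·F = (0.6905,-7.8950)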